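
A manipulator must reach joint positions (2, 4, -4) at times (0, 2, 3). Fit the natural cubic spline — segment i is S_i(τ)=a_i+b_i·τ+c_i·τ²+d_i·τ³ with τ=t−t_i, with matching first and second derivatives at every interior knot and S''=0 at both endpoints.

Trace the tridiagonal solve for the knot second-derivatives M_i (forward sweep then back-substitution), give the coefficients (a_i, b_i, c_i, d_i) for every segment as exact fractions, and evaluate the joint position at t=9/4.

  seg 0: a=2 b=4 c=0 d=-3/4
  seg 1: a=4 b=-5 c=-9/2 d=3/2
S(9/4) = 319/128

Δ: Δ0=1, Δ1=-8
row 1: diag=6, rhs=-54; c'=1/6, d'=-9
back: M1=-9
M: M0=0, M1=-9, M2=0
seg 0: a=2, c=M0/2=0, d=(M1−M0)/(6·2)=-3/4, b=Δ0−h0·(2M0+M1)/6=4
seg 1: a=4, c=M1/2=-9/2, d=(M2−M1)/(6·1)=3/2, b=Δ1−h1·(2M1+M2)/6=-5
t_q=9/4 → seg 1, τ=1/4; S=4+-5·τ+-9/2·τ²+3/2·τ³=319/128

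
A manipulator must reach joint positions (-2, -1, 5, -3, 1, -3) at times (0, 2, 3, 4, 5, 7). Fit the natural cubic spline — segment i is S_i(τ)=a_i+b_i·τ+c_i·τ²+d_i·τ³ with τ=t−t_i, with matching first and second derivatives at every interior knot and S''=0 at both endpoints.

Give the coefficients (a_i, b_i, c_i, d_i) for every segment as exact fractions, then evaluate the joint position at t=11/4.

  seg 0: a=-2 b=-2999/986 c=0 d=873/986
  seg 1: a=-1 b=7477/986 c=2619/493 d=-6799/986
  seg 2: a=5 b=-1222/493 c=-15159/986 d=335/34
  seg 3: a=-3 b=-3617/986 c=6993/493 d=-6425/986
  seg 4: a=1 b=2540/493 c=-5289/986 d=1763/1972
S(11/4) = 300787/63104

Δ: Δ0=1/2, Δ1=6, Δ2=-8, Δ3=4, Δ4=-2
row 1: diag=6, rhs=33; c'=1/6, d'=11/2
row 2: denom=4−1·1/6=23/6; d'=(-84−1·11/2)/(23/6)=-537/23
row 3: denom=4−1·6/23=86/23; d'=(72−1·-537/23)/(86/23)=51/2
row 4: denom=6−1·23/86=493/86; d'=(-36−1·51/2)/(493/86)=-5289/493
back: M4=-5289/493
back: M3=51/2−23/86·-5289/493=13986/493
back: M2=-537/23−6/23·13986/493=-15159/493
back: M1=11/2−1/6·-15159/493=5238/493
M: M0=0, M1=5238/493, M2=-15159/493, M3=13986/493, M4=-5289/493, M5=0
seg 0: a=-2, c=M0/2=0, d=(M1−M0)/(6·2)=873/986, b=Δ0−h0·(2M0+M1)/6=-2999/986
seg 1: a=-1, c=M1/2=2619/493, d=(M2−M1)/(6·1)=-6799/986, b=Δ1−h1·(2M1+M2)/6=7477/986
seg 2: a=5, c=M2/2=-15159/986, d=(M3−M2)/(6·1)=335/34, b=Δ2−h2·(2M2+M3)/6=-1222/493
seg 3: a=-3, c=M3/2=6993/493, d=(M4−M3)/(6·1)=-6425/986, b=Δ3−h3·(2M3+M4)/6=-3617/986
seg 4: a=1, c=M4/2=-5289/986, d=(M5−M4)/(6·2)=1763/1972, b=Δ4−h4·(2M4+M5)/6=2540/493
t_q=11/4 → seg 1, τ=3/4; S=-1+7477/986·τ+2619/493·τ²+-6799/986·τ³=300787/63104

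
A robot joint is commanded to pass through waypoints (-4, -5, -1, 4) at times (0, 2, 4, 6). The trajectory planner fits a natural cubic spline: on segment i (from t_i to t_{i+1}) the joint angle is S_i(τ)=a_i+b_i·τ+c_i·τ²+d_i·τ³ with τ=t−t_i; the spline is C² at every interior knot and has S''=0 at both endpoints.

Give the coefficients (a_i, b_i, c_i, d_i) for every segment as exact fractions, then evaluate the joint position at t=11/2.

Δ: Δ0=-1/2, Δ1=2, Δ2=5/2
row 1: diag=8, rhs=15; c'=1/4, d'=15/8
row 2: denom=8−2·1/4=15/2; d'=(3−2·15/8)/(15/2)=-1/10
back: M2=-1/10
back: M1=15/8−1/4·-1/10=19/10
M: M0=0, M1=19/10, M2=-1/10, M3=0
seg 0: a=-4, c=M0/2=0, d=(M1−M0)/(6·2)=19/120, b=Δ0−h0·(2M0+M1)/6=-17/15
seg 1: a=-5, c=M1/2=19/20, d=(M2−M1)/(6·2)=-1/6, b=Δ1−h1·(2M1+M2)/6=23/30
seg 2: a=-1, c=M2/2=-1/20, d=(M3−M2)/(6·2)=1/120, b=Δ2−h2·(2M2+M3)/6=77/30
t_q=11/2 → seg 2, τ=3/2; S=-1+77/30·τ+-1/20·τ²+1/120·τ³=177/64

  seg 0: a=-4 b=-17/15 c=0 d=19/120
  seg 1: a=-5 b=23/30 c=19/20 d=-1/6
  seg 2: a=-1 b=77/30 c=-1/20 d=1/120
S(11/2) = 177/64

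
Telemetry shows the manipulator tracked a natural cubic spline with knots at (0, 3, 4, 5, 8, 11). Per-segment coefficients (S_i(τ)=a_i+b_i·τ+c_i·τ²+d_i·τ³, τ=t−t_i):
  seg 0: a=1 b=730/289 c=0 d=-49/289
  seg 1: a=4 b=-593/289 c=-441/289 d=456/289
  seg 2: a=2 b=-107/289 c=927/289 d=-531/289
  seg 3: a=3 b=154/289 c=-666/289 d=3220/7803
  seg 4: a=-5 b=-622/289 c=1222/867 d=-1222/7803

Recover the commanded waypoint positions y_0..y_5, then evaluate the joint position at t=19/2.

y_0=1 y_1=4 y_2=2 y_3=3 y_4=-5 y_5=-3
S(19/2) = -6457/1156

y_0 = S_0(0) = a_0 = 1
y_1 = S_1(0) = a_1 = 4
y_2 = S_2(0) = a_2 = 2
y_3 = S_3(0) = a_3 = 3
y_4 = S_4(0) = a_4 = -5
y_5 = S_4(3) = -3
t_q=19/2 is in segment 4 (τ=3/2); S_4(τ)=-6457/1156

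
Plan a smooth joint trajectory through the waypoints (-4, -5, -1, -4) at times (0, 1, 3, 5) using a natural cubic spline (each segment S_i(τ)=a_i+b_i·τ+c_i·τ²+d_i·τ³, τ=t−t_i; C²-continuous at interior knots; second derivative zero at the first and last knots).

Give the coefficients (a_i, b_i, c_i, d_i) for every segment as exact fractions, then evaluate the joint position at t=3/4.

Δ: Δ0=-1, Δ1=2, Δ2=-3/2
row 1: diag=6, rhs=18; c'=1/3, d'=3
row 2: denom=8−2·1/3=22/3; d'=(-21−2·3)/(22/3)=-81/22
back: M2=-81/22
back: M1=3−1/3·-81/22=93/22
M: M0=0, M1=93/22, M2=-81/22, M3=0
seg 0: a=-4, c=M0/2=0, d=(M1−M0)/(6·1)=31/44, b=Δ0−h0·(2M0+M1)/6=-75/44
seg 1: a=-5, c=M1/2=93/44, d=(M2−M1)/(6·2)=-29/44, b=Δ1−h1·(2M1+M2)/6=9/22
seg 2: a=-1, c=M2/2=-81/44, d=(M3−M2)/(6·2)=27/88, b=Δ2−h2·(2M2+M3)/6=21/22
t_q=3/4 → seg 0, τ=3/4; S=-4+-75/44·τ+0·τ²+31/44·τ³=-14027/2816

  seg 0: a=-4 b=-75/44 c=0 d=31/44
  seg 1: a=-5 b=9/22 c=93/44 d=-29/44
  seg 2: a=-1 b=21/22 c=-81/44 d=27/88
S(3/4) = -14027/2816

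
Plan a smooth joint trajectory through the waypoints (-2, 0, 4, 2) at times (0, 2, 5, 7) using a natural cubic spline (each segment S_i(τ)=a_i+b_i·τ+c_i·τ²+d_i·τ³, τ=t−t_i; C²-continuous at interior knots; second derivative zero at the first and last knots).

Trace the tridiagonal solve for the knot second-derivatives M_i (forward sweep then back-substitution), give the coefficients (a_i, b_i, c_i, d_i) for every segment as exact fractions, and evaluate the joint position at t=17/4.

Δ: Δ0=1, Δ1=4/3, Δ2=-1
row 1: diag=10, rhs=2; c'=3/10, d'=1/5
row 2: denom=10−3·3/10=91/10; d'=(-14−3·1/5)/(91/10)=-146/91
back: M2=-146/91
back: M1=1/5−3/10·-146/91=62/91
M: M0=0, M1=62/91, M2=-146/91, M3=0
seg 0: a=-2, c=M0/2=0, d=(M1−M0)/(6·2)=31/546, b=Δ0−h0·(2M0+M1)/6=211/273
seg 1: a=0, c=M1/2=31/91, d=(M2−M1)/(6·3)=-8/63, b=Δ1−h1·(2M1+M2)/6=397/273
seg 2: a=4, c=M2/2=-73/91, d=(M3−M2)/(6·2)=73/546, b=Δ2−h2·(2M2+M3)/6=19/273
t_q=17/4 → seg 1, τ=9/4; S=0+397/273·τ+31/91·τ²+-8/63·τ³=5169/1456

  seg 0: a=-2 b=211/273 c=0 d=31/546
  seg 1: a=0 b=397/273 c=31/91 d=-8/63
  seg 2: a=4 b=19/273 c=-73/91 d=73/546
S(17/4) = 5169/1456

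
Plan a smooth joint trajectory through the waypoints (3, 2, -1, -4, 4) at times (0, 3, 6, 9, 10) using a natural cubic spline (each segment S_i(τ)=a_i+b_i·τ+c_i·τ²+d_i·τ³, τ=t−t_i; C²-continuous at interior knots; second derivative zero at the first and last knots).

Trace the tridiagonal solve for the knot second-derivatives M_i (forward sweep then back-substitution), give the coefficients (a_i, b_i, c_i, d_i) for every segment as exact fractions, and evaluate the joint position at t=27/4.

Δ: Δ0=-1/3, Δ1=-1, Δ2=-1, Δ3=8
row 1: diag=12, rhs=-4; c'=1/4, d'=-1/3
row 2: denom=12−3·1/4=45/4; d'=(0−3·-1/3)/(45/4)=4/45
row 3: denom=8−3·4/15=36/5; d'=(54−3·4/45)/(36/5)=403/54
back: M3=403/54
back: M2=4/45−4/15·403/54=-154/81
back: M1=-1/3−1/4·-154/81=23/162
M: M0=0, M1=23/162, M2=-154/81, M3=403/54, M4=0
seg 0: a=3, c=M0/2=0, d=(M1−M0)/(6·3)=23/2916, b=Δ0−h0·(2M0+M1)/6=-131/324
seg 1: a=2, c=M1/2=23/324, d=(M2−M1)/(6·3)=-331/2916, b=Δ1−h1·(2M1+M2)/6=-31/162
seg 2: a=-1, c=M2/2=-77/81, d=(M3−M2)/(6·3)=1517/2916, b=Δ2−h2·(2M2+M3)/6=-917/324
seg 3: a=-4, c=M3/2=403/108, d=(M4−M3)/(6·1)=-403/324, b=Δ3−h3·(2M3+M4)/6=893/162
t_q=27/4 → seg 2, τ=3/4; S=-1+-917/324·τ+-77/81·τ²+1517/2916·τ³=-7921/2304

  seg 0: a=3 b=-131/324 c=0 d=23/2916
  seg 1: a=2 b=-31/162 c=23/324 d=-331/2916
  seg 2: a=-1 b=-917/324 c=-77/81 d=1517/2916
  seg 3: a=-4 b=893/162 c=403/108 d=-403/324
S(27/4) = -7921/2304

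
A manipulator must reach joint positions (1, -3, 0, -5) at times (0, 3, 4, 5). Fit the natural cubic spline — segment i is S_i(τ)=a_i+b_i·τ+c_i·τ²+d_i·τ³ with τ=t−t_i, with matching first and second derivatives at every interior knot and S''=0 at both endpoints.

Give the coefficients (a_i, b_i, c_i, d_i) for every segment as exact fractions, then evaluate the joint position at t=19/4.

Δ: Δ0=-4/3, Δ1=3, Δ2=-5
row 1: diag=8, rhs=26; c'=1/8, d'=13/4
row 2: denom=4−1·1/8=31/8; d'=(-48−1·13/4)/(31/8)=-410/31
back: M2=-410/31
back: M1=13/4−1/8·-410/31=152/31
M: M0=0, M1=152/31, M2=-410/31, M3=0
seg 0: a=1, c=M0/2=0, d=(M1−M0)/(6·3)=76/279, b=Δ0−h0·(2M0+M1)/6=-352/93
seg 1: a=-3, c=M1/2=76/31, d=(M2−M1)/(6·1)=-281/93, b=Δ1−h1·(2M1+M2)/6=332/93
seg 2: a=0, c=M2/2=-205/31, d=(M3−M2)/(6·1)=205/93, b=Δ2−h2·(2M2+M3)/6=-55/93
t_q=19/4 → seg 2, τ=3/4; S=0+-55/93·τ+-205/31·τ²+205/93·τ³=-6415/1984

  seg 0: a=1 b=-352/93 c=0 d=76/279
  seg 1: a=-3 b=332/93 c=76/31 d=-281/93
  seg 2: a=0 b=-55/93 c=-205/31 d=205/93
S(19/4) = -6415/1984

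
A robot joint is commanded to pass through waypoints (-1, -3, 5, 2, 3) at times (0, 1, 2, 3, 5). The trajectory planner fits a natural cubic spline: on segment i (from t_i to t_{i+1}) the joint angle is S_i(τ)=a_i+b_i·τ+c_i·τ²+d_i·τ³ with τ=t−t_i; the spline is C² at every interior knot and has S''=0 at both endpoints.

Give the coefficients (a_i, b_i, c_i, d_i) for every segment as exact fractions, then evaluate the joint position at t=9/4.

  seg 0: a=-1 b=-943/172 c=0 d=599/172
  seg 1: a=-3 b=427/86 c=1797/172 d=-1275/172
  seg 2: a=5 b=623/172 c=-507/43 d=889/172
  seg 3: a=2 b=-383/86 c=639/172 d=-213/344
S(9/4) = 57785/11008

Δ: Δ0=-2, Δ1=8, Δ2=-3, Δ3=1/2
row 1: diag=4, rhs=60; c'=1/4, d'=15
row 2: denom=4−1·1/4=15/4; d'=(-66−1·15)/(15/4)=-108/5
row 3: denom=6−1·4/15=86/15; d'=(21−1·-108/5)/(86/15)=639/86
back: M3=639/86
back: M2=-108/5−4/15·639/86=-1014/43
back: M1=15−1/4·-1014/43=1797/86
M: M0=0, M1=1797/86, M2=-1014/43, M3=639/86, M4=0
seg 0: a=-1, c=M0/2=0, d=(M1−M0)/(6·1)=599/172, b=Δ0−h0·(2M0+M1)/6=-943/172
seg 1: a=-3, c=M1/2=1797/172, d=(M2−M1)/(6·1)=-1275/172, b=Δ1−h1·(2M1+M2)/6=427/86
seg 2: a=5, c=M2/2=-507/43, d=(M3−M2)/(6·1)=889/172, b=Δ2−h2·(2M2+M3)/6=623/172
seg 3: a=2, c=M3/2=639/172, d=(M4−M3)/(6·2)=-213/344, b=Δ3−h3·(2M3+M4)/6=-383/86
t_q=9/4 → seg 2, τ=1/4; S=5+623/172·τ+-507/43·τ²+889/172·τ³=57785/11008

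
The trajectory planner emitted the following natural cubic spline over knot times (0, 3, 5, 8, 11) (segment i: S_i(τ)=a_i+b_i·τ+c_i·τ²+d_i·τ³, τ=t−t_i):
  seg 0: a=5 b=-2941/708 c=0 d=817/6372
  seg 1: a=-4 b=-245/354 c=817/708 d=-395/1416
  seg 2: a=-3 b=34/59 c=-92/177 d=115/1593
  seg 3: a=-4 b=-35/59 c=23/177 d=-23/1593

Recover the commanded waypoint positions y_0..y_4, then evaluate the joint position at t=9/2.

y_0 = S_0(0) = a_0 = 5
y_1 = S_1(0) = a_1 = -4
y_2 = S_2(0) = a_2 = -3
y_3 = S_3(0) = a_3 = -4
y_4 = S_3(3) = -5
t_q=9/2 is in segment 1 (τ=3/2); S_1(τ)=-12775/3776

y_0=5 y_1=-4 y_2=-3 y_3=-4 y_4=-5
S(9/2) = -12775/3776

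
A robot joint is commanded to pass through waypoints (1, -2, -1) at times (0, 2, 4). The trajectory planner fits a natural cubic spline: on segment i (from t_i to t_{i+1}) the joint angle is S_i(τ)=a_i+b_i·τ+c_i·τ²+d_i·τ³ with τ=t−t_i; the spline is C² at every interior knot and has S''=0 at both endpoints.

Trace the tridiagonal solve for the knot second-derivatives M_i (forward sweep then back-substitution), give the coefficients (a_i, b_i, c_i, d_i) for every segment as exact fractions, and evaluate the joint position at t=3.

  seg 0: a=1 b=-2 c=0 d=1/8
  seg 1: a=-2 b=-1/2 c=3/4 d=-1/8
S(3) = -15/8

Δ: Δ0=-3/2, Δ1=1/2
row 1: diag=8, rhs=12; c'=1/4, d'=3/2
back: M1=3/2
M: M0=0, M1=3/2, M2=0
seg 0: a=1, c=M0/2=0, d=(M1−M0)/(6·2)=1/8, b=Δ0−h0·(2M0+M1)/6=-2
seg 1: a=-2, c=M1/2=3/4, d=(M2−M1)/(6·2)=-1/8, b=Δ1−h1·(2M1+M2)/6=-1/2
t_q=3 → seg 1, τ=1; S=-2+-1/2·τ+3/4·τ²+-1/8·τ³=-15/8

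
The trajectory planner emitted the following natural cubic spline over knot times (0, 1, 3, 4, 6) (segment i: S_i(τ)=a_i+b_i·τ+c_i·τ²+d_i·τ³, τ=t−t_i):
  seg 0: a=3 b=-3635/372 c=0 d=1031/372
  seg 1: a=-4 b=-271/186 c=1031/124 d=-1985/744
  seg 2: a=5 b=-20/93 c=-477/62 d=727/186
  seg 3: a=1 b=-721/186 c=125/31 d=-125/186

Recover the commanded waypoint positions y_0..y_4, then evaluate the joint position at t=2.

y_0 = S_0(0) = a_0 = 3
y_1 = S_1(0) = a_1 = -4
y_2 = S_2(0) = a_2 = 5
y_3 = S_3(0) = a_3 = 1
y_4 = S_3(2) = 4
t_q=2 is in segment 1 (τ=1); S_1(τ)=47/248

y_0=3 y_1=-4 y_2=5 y_3=1 y_4=4
S(2) = 47/248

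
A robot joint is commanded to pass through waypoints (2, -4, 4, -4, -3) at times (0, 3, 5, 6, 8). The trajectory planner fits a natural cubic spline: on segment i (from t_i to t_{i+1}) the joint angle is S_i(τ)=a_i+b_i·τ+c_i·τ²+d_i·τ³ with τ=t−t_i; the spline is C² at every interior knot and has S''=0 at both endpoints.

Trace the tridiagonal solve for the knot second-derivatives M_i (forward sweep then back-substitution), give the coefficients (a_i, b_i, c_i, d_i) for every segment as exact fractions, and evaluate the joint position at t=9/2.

Δ: Δ0=-2, Δ1=4, Δ2=-8, Δ3=1/2
row 1: diag=10, rhs=36; c'=1/5, d'=18/5
row 2: denom=6−2·1/5=28/5; d'=(-72−2·18/5)/(28/5)=-99/7
row 3: denom=6−1·5/28=163/28; d'=(51−1·-99/7)/(163/28)=1824/163
back: M3=1824/163
back: M2=-99/7−5/28·1824/163=-2631/163
back: M1=18/5−1/5·-2631/163=1113/163
M: M0=0, M1=1113/163, M2=-2631/163, M3=1824/163, M4=0
seg 0: a=2, c=M0/2=0, d=(M1−M0)/(6·3)=371/978, b=Δ0−h0·(2M0+M1)/6=-1765/326
seg 1: a=-4, c=M1/2=1113/326, d=(M2−M1)/(6·2)=-312/163, b=Δ1−h1·(2M1+M2)/6=787/163
seg 2: a=4, c=M2/2=-2631/326, d=(M3−M2)/(6·1)=1485/326, b=Δ2−h2·(2M2+M3)/6=-731/163
seg 3: a=-4, c=M3/2=912/163, d=(M4−M3)/(6·2)=-152/163, b=Δ3−h3·(2M3+M4)/6=-2269/326
t_q=9/2 → seg 1, τ=3/2; S=-4+787/163·τ+1113/326·τ²+-312/163·τ³=5821/1304

  seg 0: a=2 b=-1765/326 c=0 d=371/978
  seg 1: a=-4 b=787/163 c=1113/326 d=-312/163
  seg 2: a=4 b=-731/163 c=-2631/326 d=1485/326
  seg 3: a=-4 b=-2269/326 c=912/163 d=-152/163
S(9/2) = 5821/1304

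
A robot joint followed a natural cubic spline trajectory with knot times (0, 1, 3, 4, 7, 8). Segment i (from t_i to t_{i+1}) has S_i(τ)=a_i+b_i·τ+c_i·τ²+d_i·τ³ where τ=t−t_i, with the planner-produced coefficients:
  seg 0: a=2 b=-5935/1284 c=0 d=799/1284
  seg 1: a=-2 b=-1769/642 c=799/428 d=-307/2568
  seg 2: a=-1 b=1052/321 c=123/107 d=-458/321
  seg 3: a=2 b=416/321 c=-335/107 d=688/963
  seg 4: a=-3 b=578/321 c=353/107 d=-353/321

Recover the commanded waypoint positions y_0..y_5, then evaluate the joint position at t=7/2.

y_0=2 y_1=-2 y_2=-1 y_3=2 y_4=-3 y_5=1
S(7/2) = 80/107

y_0 = S_0(0) = a_0 = 2
y_1 = S_1(0) = a_1 = -2
y_2 = S_2(0) = a_2 = -1
y_3 = S_3(0) = a_3 = 2
y_4 = S_4(0) = a_4 = -3
y_5 = S_4(1) = 1
t_q=7/2 is in segment 2 (τ=1/2); S_2(τ)=80/107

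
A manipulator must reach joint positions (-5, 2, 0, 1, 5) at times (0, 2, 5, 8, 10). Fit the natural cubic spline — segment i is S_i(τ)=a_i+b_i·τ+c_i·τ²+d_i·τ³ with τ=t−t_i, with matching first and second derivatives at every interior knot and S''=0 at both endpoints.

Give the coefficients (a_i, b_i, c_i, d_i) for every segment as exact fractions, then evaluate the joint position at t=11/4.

Δ: Δ0=7/2, Δ1=-2/3, Δ2=1/3, Δ3=2
row 1: diag=10, rhs=-25; c'=3/10, d'=-5/2
row 2: denom=12−3·3/10=111/10; d'=(6−3·-5/2)/(111/10)=45/37
row 3: denom=10−3·10/37=340/37; d'=(10−3·45/37)/(340/37)=47/68
back: M3=47/68
back: M2=45/37−10/37·47/68=35/34
back: M1=-5/2−3/10·35/34=-191/68
M: M0=0, M1=-191/68, M2=35/34, M3=47/68, M4=0
seg 0: a=-5, c=M0/2=0, d=(M1−M0)/(6·2)=-191/816, b=Δ0−h0·(2M0+M1)/6=905/204
seg 1: a=2, c=M1/2=-191/136, d=(M2−M1)/(6·3)=29/136, b=Δ1−h1·(2M1+M2)/6=83/51
seg 2: a=0, c=M2/2=35/68, d=(M3−M2)/(6·3)=-23/1224, b=Δ2−h2·(2M2+M3)/6=-25/24
seg 3: a=1, c=M3/2=47/136, d=(M4−M3)/(6·2)=-47/816, b=Δ3−h3·(2M3+M4)/6=157/102
t_q=11/4 → seg 1, τ=3/4; S=2+83/51·τ+-191/136·τ²+29/136·τ³=21939/8704

  seg 0: a=-5 b=905/204 c=0 d=-191/816
  seg 1: a=2 b=83/51 c=-191/136 d=29/136
  seg 2: a=0 b=-25/24 c=35/68 d=-23/1224
  seg 3: a=1 b=157/102 c=47/136 d=-47/816
S(11/4) = 21939/8704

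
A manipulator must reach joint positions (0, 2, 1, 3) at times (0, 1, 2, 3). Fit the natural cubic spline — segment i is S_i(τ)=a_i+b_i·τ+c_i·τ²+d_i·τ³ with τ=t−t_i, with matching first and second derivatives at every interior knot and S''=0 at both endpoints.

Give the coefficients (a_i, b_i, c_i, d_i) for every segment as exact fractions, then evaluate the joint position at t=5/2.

  seg 0: a=0 b=3 c=0 d=-1
  seg 1: a=2 b=0 c=-3 d=2
  seg 2: a=1 b=0 c=3 d=-1
S(5/2) = 13/8

Δ: Δ0=2, Δ1=-1, Δ2=2
row 1: diag=4, rhs=-18; c'=1/4, d'=-9/2
row 2: denom=4−1·1/4=15/4; d'=(18−1·-9/2)/(15/4)=6
back: M2=6
back: M1=-9/2−1/4·6=-6
M: M0=0, M1=-6, M2=6, M3=0
seg 0: a=0, c=M0/2=0, d=(M1−M0)/(6·1)=-1, b=Δ0−h0·(2M0+M1)/6=3
seg 1: a=2, c=M1/2=-3, d=(M2−M1)/(6·1)=2, b=Δ1−h1·(2M1+M2)/6=0
seg 2: a=1, c=M2/2=3, d=(M3−M2)/(6·1)=-1, b=Δ2−h2·(2M2+M3)/6=0
t_q=5/2 → seg 2, τ=1/2; S=1+0·τ+3·τ²+-1·τ³=13/8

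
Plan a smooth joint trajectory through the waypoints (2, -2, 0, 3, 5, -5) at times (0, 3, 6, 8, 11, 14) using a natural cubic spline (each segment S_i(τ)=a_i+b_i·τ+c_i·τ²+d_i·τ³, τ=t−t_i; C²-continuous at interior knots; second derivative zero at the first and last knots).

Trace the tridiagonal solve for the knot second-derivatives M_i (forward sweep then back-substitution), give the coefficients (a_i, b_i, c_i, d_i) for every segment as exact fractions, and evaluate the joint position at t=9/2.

  seg 0: a=2 b=-1573/870 c=0 d=413/7830
  seg 1: a=-2 b=-167/435 c=413/870 d=-65/1566
  seg 2: a=0 b=1169/870 c=44/435 d=-1/87
  seg 3: a=3 b=467/290 c=14/435 d=-181/1566
  seg 4: a=5 b=-191/145 c=-877/870 d=877/7830
S(9/2) = -3823/2320

Δ: Δ0=-4/3, Δ1=2/3, Δ2=3/2, Δ3=2/3, Δ4=-10/3
row 1: diag=12, rhs=12; c'=1/4, d'=1
row 2: denom=10−3·1/4=37/4; d'=(5−3·1)/(37/4)=8/37
row 3: denom=10−2·8/37=354/37; d'=(-5−2·8/37)/(354/37)=-67/118
row 4: denom=12−3·37/118=1305/118; d'=(-24−3·-67/118)/(1305/118)=-877/435
back: M4=-877/435
back: M3=-67/118−37/118·-877/435=28/435
back: M2=8/37−8/37·28/435=88/435
back: M1=1−1/4·88/435=413/435
M: M0=0, M1=413/435, M2=88/435, M3=28/435, M4=-877/435, M5=0
seg 0: a=2, c=M0/2=0, d=(M1−M0)/(6·3)=413/7830, b=Δ0−h0·(2M0+M1)/6=-1573/870
seg 1: a=-2, c=M1/2=413/870, d=(M2−M1)/(6·3)=-65/1566, b=Δ1−h1·(2M1+M2)/6=-167/435
seg 2: a=0, c=M2/2=44/435, d=(M3−M2)/(6·2)=-1/87, b=Δ2−h2·(2M2+M3)/6=1169/870
seg 3: a=3, c=M3/2=14/435, d=(M4−M3)/(6·3)=-181/1566, b=Δ3−h3·(2M3+M4)/6=467/290
seg 4: a=5, c=M4/2=-877/870, d=(M5−M4)/(6·3)=877/7830, b=Δ4−h4·(2M4+M5)/6=-191/145
t_q=9/2 → seg 1, τ=3/2; S=-2+-167/435·τ+413/870·τ²+-65/1566·τ³=-3823/2320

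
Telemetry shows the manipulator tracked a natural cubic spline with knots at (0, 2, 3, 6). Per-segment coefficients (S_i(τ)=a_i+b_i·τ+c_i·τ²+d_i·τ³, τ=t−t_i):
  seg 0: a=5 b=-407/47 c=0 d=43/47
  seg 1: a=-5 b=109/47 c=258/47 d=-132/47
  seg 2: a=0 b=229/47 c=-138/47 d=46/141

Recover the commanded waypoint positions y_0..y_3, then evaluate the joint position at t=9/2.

y_0 = S_0(0) = a_0 = 5
y_1 = S_1(0) = a_1 = -5
y_2 = S_2(0) = a_2 = 0
y_3 = S_2(3) = -3
t_q=9/2 is in segment 2 (τ=3/2); S_2(τ)=339/188

y_0=5 y_1=-5 y_2=0 y_3=-3
S(9/2) = 339/188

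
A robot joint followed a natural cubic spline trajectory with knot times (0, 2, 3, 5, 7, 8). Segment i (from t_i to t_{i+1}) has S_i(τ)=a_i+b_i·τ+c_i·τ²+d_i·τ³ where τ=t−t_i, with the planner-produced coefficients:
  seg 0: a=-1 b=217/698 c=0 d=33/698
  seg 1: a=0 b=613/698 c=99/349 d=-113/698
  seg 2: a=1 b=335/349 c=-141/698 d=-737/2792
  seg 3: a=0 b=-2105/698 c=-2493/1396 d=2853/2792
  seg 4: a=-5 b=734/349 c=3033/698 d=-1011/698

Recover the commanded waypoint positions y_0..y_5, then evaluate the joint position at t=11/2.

y_0 = S_0(0) = a_0 = -1
y_1 = S_1(0) = a_1 = 0
y_2 = S_2(0) = a_2 = 1
y_3 = S_3(0) = a_3 = 0
y_4 = S_4(0) = a_4 = -5
y_5 = S_4(1) = 0
t_q=11/2 is in segment 3 (τ=1/2); S_3(τ)=-40799/22336

y_0=-1 y_1=0 y_2=1 y_3=0 y_4=-5 y_5=0
S(11/2) = -40799/22336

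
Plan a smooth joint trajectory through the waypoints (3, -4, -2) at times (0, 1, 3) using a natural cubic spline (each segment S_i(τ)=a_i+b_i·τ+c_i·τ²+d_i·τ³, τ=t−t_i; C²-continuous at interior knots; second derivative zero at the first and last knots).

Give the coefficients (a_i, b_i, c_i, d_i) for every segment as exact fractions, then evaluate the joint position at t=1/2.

Δ: Δ0=-7, Δ1=1
row 1: diag=6, rhs=48; c'=1/3, d'=8
back: M1=8
M: M0=0, M1=8, M2=0
seg 0: a=3, c=M0/2=0, d=(M1−M0)/(6·1)=4/3, b=Δ0−h0·(2M0+M1)/6=-25/3
seg 1: a=-4, c=M1/2=4, d=(M2−M1)/(6·2)=-2/3, b=Δ1−h1·(2M1+M2)/6=-13/3
t_q=1/2 → seg 0, τ=1/2; S=3+-25/3·τ+0·τ²+4/3·τ³=-1

  seg 0: a=3 b=-25/3 c=0 d=4/3
  seg 1: a=-4 b=-13/3 c=4 d=-2/3
S(1/2) = -1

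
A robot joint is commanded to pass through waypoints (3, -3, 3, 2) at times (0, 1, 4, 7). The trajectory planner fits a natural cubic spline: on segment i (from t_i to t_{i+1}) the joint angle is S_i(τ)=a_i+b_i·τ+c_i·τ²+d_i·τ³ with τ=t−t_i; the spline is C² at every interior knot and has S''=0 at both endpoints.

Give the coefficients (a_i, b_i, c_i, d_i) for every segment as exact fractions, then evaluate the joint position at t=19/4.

  seg 0: a=3 b=-625/87 c=0 d=103/87
  seg 1: a=-3 b=-316/87 c=103/29 d=-437/783
  seg 2: a=3 b=227/87 c=-128/87 d=128/783
S(19/4) = 487/116

Δ: Δ0=-6, Δ1=2, Δ2=-1/3
row 1: diag=8, rhs=48; c'=3/8, d'=6
row 2: denom=12−3·3/8=87/8; d'=(-14−3·6)/(87/8)=-256/87
back: M2=-256/87
back: M1=6−3/8·-256/87=206/29
M: M0=0, M1=206/29, M2=-256/87, M3=0
seg 0: a=3, c=M0/2=0, d=(M1−M0)/(6·1)=103/87, b=Δ0−h0·(2M0+M1)/6=-625/87
seg 1: a=-3, c=M1/2=103/29, d=(M2−M1)/(6·3)=-437/783, b=Δ1−h1·(2M1+M2)/6=-316/87
seg 2: a=3, c=M2/2=-128/87, d=(M3−M2)/(6·3)=128/783, b=Δ2−h2·(2M2+M3)/6=227/87
t_q=19/4 → seg 2, τ=3/4; S=3+227/87·τ+-128/87·τ²+128/783·τ³=487/116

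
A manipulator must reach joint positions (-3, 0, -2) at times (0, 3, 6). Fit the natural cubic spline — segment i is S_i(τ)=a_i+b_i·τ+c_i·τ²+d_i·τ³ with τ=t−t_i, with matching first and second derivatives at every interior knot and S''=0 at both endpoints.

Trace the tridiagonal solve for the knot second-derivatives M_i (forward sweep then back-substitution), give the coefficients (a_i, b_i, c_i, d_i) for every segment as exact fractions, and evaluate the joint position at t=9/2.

Δ: Δ0=1, Δ1=-2/3
row 1: diag=12, rhs=-10; c'=1/4, d'=-5/6
back: M1=-5/6
M: M0=0, M1=-5/6, M2=0
seg 0: a=-3, c=M0/2=0, d=(M1−M0)/(6·3)=-5/108, b=Δ0−h0·(2M0+M1)/6=17/12
seg 1: a=0, c=M1/2=-5/12, d=(M2−M1)/(6·3)=5/108, b=Δ1−h1·(2M1+M2)/6=1/6
t_q=9/2 → seg 1, τ=3/2; S=0+1/6·τ+-5/12·τ²+5/108·τ³=-17/32

  seg 0: a=-3 b=17/12 c=0 d=-5/108
  seg 1: a=0 b=1/6 c=-5/12 d=5/108
S(9/2) = -17/32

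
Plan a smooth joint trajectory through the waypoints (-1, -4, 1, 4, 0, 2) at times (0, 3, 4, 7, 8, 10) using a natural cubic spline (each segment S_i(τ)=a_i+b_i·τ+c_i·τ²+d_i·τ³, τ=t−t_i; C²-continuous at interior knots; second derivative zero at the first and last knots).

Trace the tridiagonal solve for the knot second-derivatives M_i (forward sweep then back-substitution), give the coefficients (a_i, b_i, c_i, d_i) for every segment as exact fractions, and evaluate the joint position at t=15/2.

Δ: Δ0=-1, Δ1=5, Δ2=1, Δ3=-4, Δ4=1
row 1: diag=8, rhs=36; c'=1/8, d'=9/2
row 2: denom=8−1·1/8=63/8; d'=(-24−1·9/2)/(63/8)=-76/21
row 3: denom=8−3·8/21=48/7; d'=(-30−3·-76/21)/(48/7)=-67/24
row 4: denom=6−1·7/48=281/48; d'=(30−1·-67/24)/(281/48)=1574/281
back: M4=1574/281
back: M3=-67/24−7/48·1574/281=-1014/281
back: M2=-76/21−8/21·-1014/281=-1892/843
back: M1=9/2−1/8·-1892/843=4030/843
M: M0=0, M1=4030/843, M2=-1892/843, M3=-1014/281, M4=1574/281, M5=0
seg 0: a=-1, c=M0/2=0, d=(M1−M0)/(6·3)=2015/7587, b=Δ0−h0·(2M0+M1)/6=-2858/843
seg 1: a=-4, c=M1/2=2015/843, d=(M2−M1)/(6·1)=-329/281, b=Δ1−h1·(2M1+M2)/6=3187/843
seg 2: a=1, c=M2/2=-946/843, d=(M3−M2)/(6·3)=-575/7587, b=Δ2−h2·(2M2+M3)/6=4256/843
seg 3: a=4, c=M3/2=-507/281, d=(M4−M3)/(6·1)=1294/843, b=Δ3−h3·(2M3+M4)/6=-3145/843
seg 4: a=0, c=M4/2=787/281, d=(M5−M4)/(6·2)=-787/1686, b=Δ4−h4·(2M4+M5)/6=-2305/843
t_q=15/2 → seg 3, τ=1/2; S=4+-3145/843·τ+-507/281·τ²+1294/843·τ³=527/281

  seg 0: a=-1 b=-2858/843 c=0 d=2015/7587
  seg 1: a=-4 b=3187/843 c=2015/843 d=-329/281
  seg 2: a=1 b=4256/843 c=-946/843 d=-575/7587
  seg 3: a=4 b=-3145/843 c=-507/281 d=1294/843
  seg 4: a=0 b=-2305/843 c=787/281 d=-787/1686
S(15/2) = 527/281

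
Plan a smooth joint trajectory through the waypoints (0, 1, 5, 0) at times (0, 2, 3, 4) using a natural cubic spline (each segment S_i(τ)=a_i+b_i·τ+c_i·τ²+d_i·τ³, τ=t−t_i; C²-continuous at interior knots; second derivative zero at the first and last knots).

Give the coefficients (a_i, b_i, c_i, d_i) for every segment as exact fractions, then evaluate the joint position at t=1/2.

  seg 0: a=0 b=-3/2 c=0 d=1/2
  seg 1: a=1 b=9/2 c=3 d=-7/2
  seg 2: a=5 b=0 c=-15/2 d=5/2
S(1/2) = -11/16

Δ: Δ0=1/2, Δ1=4, Δ2=-5
row 1: diag=6, rhs=21; c'=1/6, d'=7/2
row 2: denom=4−1·1/6=23/6; d'=(-54−1·7/2)/(23/6)=-15
back: M2=-15
back: M1=7/2−1/6·-15=6
M: M0=0, M1=6, M2=-15, M3=0
seg 0: a=0, c=M0/2=0, d=(M1−M0)/(6·2)=1/2, b=Δ0−h0·(2M0+M1)/6=-3/2
seg 1: a=1, c=M1/2=3, d=(M2−M1)/(6·1)=-7/2, b=Δ1−h1·(2M1+M2)/6=9/2
seg 2: a=5, c=M2/2=-15/2, d=(M3−M2)/(6·1)=5/2, b=Δ2−h2·(2M2+M3)/6=0
t_q=1/2 → seg 0, τ=1/2; S=0+-3/2·τ+0·τ²+1/2·τ³=-11/16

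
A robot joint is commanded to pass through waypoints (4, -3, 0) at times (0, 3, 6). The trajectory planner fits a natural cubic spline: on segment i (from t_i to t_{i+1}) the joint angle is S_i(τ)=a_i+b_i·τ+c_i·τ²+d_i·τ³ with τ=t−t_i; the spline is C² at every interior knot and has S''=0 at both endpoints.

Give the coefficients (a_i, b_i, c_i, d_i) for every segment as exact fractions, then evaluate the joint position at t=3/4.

  seg 0: a=4 b=-19/6 c=0 d=5/54
  seg 1: a=-3 b=-2/3 c=5/6 d=-5/54
S(3/4) = 213/128

Δ: Δ0=-7/3, Δ1=1
row 1: diag=12, rhs=20; c'=1/4, d'=5/3
back: M1=5/3
M: M0=0, M1=5/3, M2=0
seg 0: a=4, c=M0/2=0, d=(M1−M0)/(6·3)=5/54, b=Δ0−h0·(2M0+M1)/6=-19/6
seg 1: a=-3, c=M1/2=5/6, d=(M2−M1)/(6·3)=-5/54, b=Δ1−h1·(2M1+M2)/6=-2/3
t_q=3/4 → seg 0, τ=3/4; S=4+-19/6·τ+0·τ²+5/54·τ³=213/128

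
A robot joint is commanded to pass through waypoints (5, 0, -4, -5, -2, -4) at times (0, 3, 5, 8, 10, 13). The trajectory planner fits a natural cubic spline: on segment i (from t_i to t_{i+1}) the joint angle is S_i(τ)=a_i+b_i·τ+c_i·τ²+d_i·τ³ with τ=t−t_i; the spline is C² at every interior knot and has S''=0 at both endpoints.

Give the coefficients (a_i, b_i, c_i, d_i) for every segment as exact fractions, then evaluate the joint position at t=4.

Δ: Δ0=-5/3, Δ1=-2, Δ2=-1/3, Δ3=3/2, Δ4=-2/3
row 1: diag=10, rhs=-2; c'=1/5, d'=-1/5
row 2: denom=10−2·1/5=48/5; d'=(10−2·-1/5)/(48/5)=13/12
row 3: denom=10−3·5/16=145/16; d'=(11−3·13/12)/(145/16)=124/145
row 4: denom=10−2·32/145=1386/145; d'=(-13−2·124/145)/(1386/145)=-237/154
back: M4=-237/154
back: M3=124/145−32/145·-237/154=92/77
back: M2=13/12−5/16·92/77=164/231
back: M1=-1/5−1/5·164/231=-79/231
M: M0=0, M1=-79/231, M2=164/231, M3=92/77, M4=-237/154, M5=0
seg 0: a=5, c=M0/2=0, d=(M1−M0)/(6·3)=-79/4158, b=Δ0−h0·(2M0+M1)/6=-691/462
seg 1: a=0, c=M1/2=-79/462, d=(M2−M1)/(6·2)=27/308, b=Δ1−h1·(2M1+M2)/6=-464/231
seg 2: a=-4, c=M2/2=82/231, d=(M3−M2)/(6·3)=8/297, b=Δ2−h2·(2M2+M3)/6=-379/231
seg 3: a=-5, c=M3/2=46/77, d=(M4−M3)/(6·2)=-421/1848, b=Δ3−h3·(2M3+M4)/6=281/231
seg 4: a=-2, c=M4/2=-237/308, d=(M5−M4)/(6·3)=79/924, b=Δ4−h4·(2M4+M5)/6=403/462
t_q=4 → seg 1, τ=1; S=0+-464/231·τ+-79/462·τ²+27/308·τ³=-1933/924

  seg 0: a=5 b=-691/462 c=0 d=-79/4158
  seg 1: a=0 b=-464/231 c=-79/462 d=27/308
  seg 2: a=-4 b=-379/231 c=82/231 d=8/297
  seg 3: a=-5 b=281/231 c=46/77 d=-421/1848
  seg 4: a=-2 b=403/462 c=-237/308 d=79/924
S(4) = -1933/924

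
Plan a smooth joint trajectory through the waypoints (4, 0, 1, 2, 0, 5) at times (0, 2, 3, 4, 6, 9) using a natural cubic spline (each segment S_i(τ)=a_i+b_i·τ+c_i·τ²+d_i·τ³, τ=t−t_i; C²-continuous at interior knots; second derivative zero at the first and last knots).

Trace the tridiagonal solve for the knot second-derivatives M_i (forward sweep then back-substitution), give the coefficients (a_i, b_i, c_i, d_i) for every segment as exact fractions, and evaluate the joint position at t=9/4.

Δ: Δ0=-2, Δ1=1, Δ2=1, Δ3=-1, Δ4=5/3
row 1: diag=6, rhs=18; c'=1/6, d'=3
row 2: denom=4−1·1/6=23/6; d'=(0−1·3)/(23/6)=-18/23
row 3: denom=6−1·6/23=132/23; d'=(-12−1·-18/23)/(132/23)=-43/22
row 4: denom=10−2·23/66=307/33; d'=(16−2·-43/22)/(307/33)=657/307
back: M4=657/307
back: M3=-43/22−23/66·657/307=-829/307
back: M2=-18/23−6/23·-829/307=-24/307
back: M1=3−1/6·-24/307=925/307
M: M0=0, M1=925/307, M2=-24/307, M3=-829/307, M4=657/307, M5=0
seg 0: a=4, c=M0/2=0, d=(M1−M0)/(6·2)=925/3684, b=Δ0−h0·(2M0+M1)/6=-2767/921
seg 1: a=0, c=M1/2=925/614, d=(M2−M1)/(6·1)=-949/1842, b=Δ1−h1·(2M1+M2)/6=8/921
seg 2: a=1, c=M2/2=-12/307, d=(M3−M2)/(6·1)=-805/1842, b=Δ2−h2·(2M2+M3)/6=2719/1842
seg 3: a=2, c=M3/2=-829/614, d=(M4−M3)/(6·2)=743/1842, b=Δ3−h3·(2M3+M4)/6=80/921
seg 4: a=0, c=M4/2=657/614, d=(M5−M4)/(6·3)=-73/614, b=Δ4−h4·(2M4+M5)/6=-436/921
t_q=9/4 → seg 1, τ=1/4; S=0+8/921·τ+925/614·τ²+-949/1842·τ³=3469/39296

  seg 0: a=4 b=-2767/921 c=0 d=925/3684
  seg 1: a=0 b=8/921 c=925/614 d=-949/1842
  seg 2: a=1 b=2719/1842 c=-12/307 d=-805/1842
  seg 3: a=2 b=80/921 c=-829/614 d=743/1842
  seg 4: a=0 b=-436/921 c=657/614 d=-73/614
S(9/4) = 3469/39296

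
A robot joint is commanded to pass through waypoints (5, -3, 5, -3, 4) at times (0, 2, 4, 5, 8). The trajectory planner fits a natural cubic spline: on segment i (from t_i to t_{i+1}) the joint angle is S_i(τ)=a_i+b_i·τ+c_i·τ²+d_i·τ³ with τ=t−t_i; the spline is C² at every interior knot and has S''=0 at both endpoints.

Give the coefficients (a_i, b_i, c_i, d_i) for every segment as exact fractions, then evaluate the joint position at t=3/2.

Δ: Δ0=-4, Δ1=4, Δ2=-8, Δ3=7/3
row 1: diag=8, rhs=48; c'=1/4, d'=6
row 2: denom=6−2·1/4=11/2; d'=(-72−2·6)/(11/2)=-168/11
row 3: denom=8−1·2/11=86/11; d'=(62−1·-168/11)/(86/11)=425/43
back: M3=425/43
back: M2=-168/11−2/11·425/43=-734/43
back: M1=6−1/4·-734/43=883/86
M: M0=0, M1=883/86, M2=-734/43, M3=425/43, M4=0
seg 0: a=5, c=M0/2=0, d=(M1−M0)/(6·2)=883/1032, b=Δ0−h0·(2M0+M1)/6=-1915/258
seg 1: a=-3, c=M1/2=883/172, d=(M2−M1)/(6·2)=-2351/1032, b=Δ1−h1·(2M1+M2)/6=367/129
seg 2: a=5, c=M2/2=-367/43, d=(M3−M2)/(6·1)=1159/258, b=Δ2−h2·(2M2+M3)/6=-1021/258
seg 3: a=-3, c=M3/2=425/86, d=(M4−M3)/(6·3)=-425/774, b=Δ3−h3·(2M3+M4)/6=-974/129
t_q=3/2 → seg 0, τ=3/2; S=5+-1915/258·τ+0·τ²+883/1032·τ³=-8933/2752

  seg 0: a=5 b=-1915/258 c=0 d=883/1032
  seg 1: a=-3 b=367/129 c=883/172 d=-2351/1032
  seg 2: a=5 b=-1021/258 c=-367/43 d=1159/258
  seg 3: a=-3 b=-974/129 c=425/86 d=-425/774
S(3/2) = -8933/2752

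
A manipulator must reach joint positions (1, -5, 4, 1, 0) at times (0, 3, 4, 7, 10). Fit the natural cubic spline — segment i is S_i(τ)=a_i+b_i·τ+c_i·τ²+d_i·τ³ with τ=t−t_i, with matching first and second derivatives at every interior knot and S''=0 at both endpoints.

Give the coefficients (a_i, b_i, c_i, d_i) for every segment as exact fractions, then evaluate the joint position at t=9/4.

  seg 0: a=1 b=-1535/228 c=0 d=1079/2052
  seg 1: a=-5 b=851/114 c=1079/228 d=-243/76
  seg 2: a=4 b=1673/228 c=-277/57 d=1423/2052
  seg 3: a=1 b=-353/114 c=105/76 d=-35/228
S(9/4) = -39683/4864

Δ: Δ0=-2, Δ1=9, Δ2=-1, Δ3=-1/3
row 1: diag=8, rhs=66; c'=1/8, d'=33/4
row 2: denom=8−1·1/8=63/8; d'=(-60−1·33/4)/(63/8)=-26/3
row 3: denom=12−3·8/21=76/7; d'=(4−3·-26/3)/(76/7)=105/38
back: M3=105/38
back: M2=-26/3−8/21·105/38=-554/57
back: M1=33/4−1/8·-554/57=1079/114
M: M0=0, M1=1079/114, M2=-554/57, M3=105/38, M4=0
seg 0: a=1, c=M0/2=0, d=(M1−M0)/(6·3)=1079/2052, b=Δ0−h0·(2M0+M1)/6=-1535/228
seg 1: a=-5, c=M1/2=1079/228, d=(M2−M1)/(6·1)=-243/76, b=Δ1−h1·(2M1+M2)/6=851/114
seg 2: a=4, c=M2/2=-277/57, d=(M3−M2)/(6·3)=1423/2052, b=Δ2−h2·(2M2+M3)/6=1673/228
seg 3: a=1, c=M3/2=105/76, d=(M4−M3)/(6·3)=-35/228, b=Δ3−h3·(2M3+M4)/6=-353/114
t_q=9/4 → seg 0, τ=9/4; S=1+-1535/228·τ+0·τ²+1079/2052·τ³=-39683/4864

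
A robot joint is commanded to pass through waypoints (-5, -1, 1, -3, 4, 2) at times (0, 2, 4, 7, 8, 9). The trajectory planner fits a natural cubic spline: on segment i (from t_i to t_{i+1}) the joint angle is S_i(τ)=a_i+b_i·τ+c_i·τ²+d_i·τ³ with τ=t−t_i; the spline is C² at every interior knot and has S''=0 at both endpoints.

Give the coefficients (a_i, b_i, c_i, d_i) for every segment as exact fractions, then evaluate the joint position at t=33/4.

  seg 0: a=-5 b=265/141 c=0 d=17/564
  seg 1: a=-1 b=316/141 c=17/94 d=-113/282
  seg 2: a=1 b=-260/141 c=-209/94 d=75/94
  seg 3: a=-3 b=1793/282 c=233/47 d=-1217/282
  seg 4: a=4 b=469/141 c=-751/94 d=751/282
S(33/4) = 26313/6016

Δ: Δ0=2, Δ1=1, Δ2=-4/3, Δ3=7, Δ4=-2
row 1: diag=8, rhs=-6; c'=1/4, d'=-3/4
row 2: denom=10−2·1/4=19/2; d'=(-14−2·-3/4)/(19/2)=-25/19
row 3: denom=8−3·6/19=134/19; d'=(50−3·-25/19)/(134/19)=1025/134
row 4: denom=4−1·19/134=517/134; d'=(-54−1·1025/134)/(517/134)=-751/47
back: M4=-751/47
back: M3=1025/134−19/134·-751/47=466/47
back: M2=-25/19−6/19·466/47=-209/47
back: M1=-3/4−1/4·-209/47=17/47
M: M0=0, M1=17/47, M2=-209/47, M3=466/47, M4=-751/47, M5=0
seg 0: a=-5, c=M0/2=0, d=(M1−M0)/(6·2)=17/564, b=Δ0−h0·(2M0+M1)/6=265/141
seg 1: a=-1, c=M1/2=17/94, d=(M2−M1)/(6·2)=-113/282, b=Δ1−h1·(2M1+M2)/6=316/141
seg 2: a=1, c=M2/2=-209/94, d=(M3−M2)/(6·3)=75/94, b=Δ2−h2·(2M2+M3)/6=-260/141
seg 3: a=-3, c=M3/2=233/47, d=(M4−M3)/(6·1)=-1217/282, b=Δ3−h3·(2M3+M4)/6=1793/282
seg 4: a=4, c=M4/2=-751/94, d=(M5−M4)/(6·1)=751/282, b=Δ4−h4·(2M4+M5)/6=469/141
t_q=33/4 → seg 4, τ=1/4; S=4+469/141·τ+-751/94·τ²+751/282·τ³=26313/6016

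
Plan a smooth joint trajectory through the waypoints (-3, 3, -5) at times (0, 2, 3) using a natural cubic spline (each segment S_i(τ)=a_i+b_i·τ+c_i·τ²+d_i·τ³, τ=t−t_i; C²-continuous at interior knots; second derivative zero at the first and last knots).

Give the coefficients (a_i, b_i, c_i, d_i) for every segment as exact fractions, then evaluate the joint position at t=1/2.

Δ: Δ0=3, Δ1=-8
row 1: diag=6, rhs=-66; c'=1/6, d'=-11
back: M1=-11
M: M0=0, M1=-11, M2=0
seg 0: a=-3, c=M0/2=0, d=(M1−M0)/(6·2)=-11/12, b=Δ0−h0·(2M0+M1)/6=20/3
seg 1: a=3, c=M1/2=-11/2, d=(M2−M1)/(6·1)=11/6, b=Δ1−h1·(2M1+M2)/6=-13/3
t_q=1/2 → seg 0, τ=1/2; S=-3+20/3·τ+0·τ²+-11/12·τ³=7/32

  seg 0: a=-3 b=20/3 c=0 d=-11/12
  seg 1: a=3 b=-13/3 c=-11/2 d=11/6
S(1/2) = 7/32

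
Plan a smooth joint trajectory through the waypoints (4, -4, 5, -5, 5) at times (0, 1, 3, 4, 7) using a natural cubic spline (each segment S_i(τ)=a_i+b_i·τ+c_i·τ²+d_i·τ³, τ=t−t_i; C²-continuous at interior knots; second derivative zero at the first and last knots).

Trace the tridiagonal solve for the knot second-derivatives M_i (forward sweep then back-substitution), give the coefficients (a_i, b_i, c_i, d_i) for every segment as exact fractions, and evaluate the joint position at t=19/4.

  seg 0: a=4 b=-17077/1500 c=0 d=5077/1500
  seg 1: a=-4 b=-923/750 c=5077/500 d=-10933/3000
  seg 2: a=5 b=-326/75 c=-1464/125 d=2272/375
  seg 3: a=-5 b=-3598/375 c=808/125 d=-808/1125
S(19/4) = -8863/1000

Δ: Δ0=-8, Δ1=9/2, Δ2=-10, Δ3=10/3
row 1: diag=6, rhs=75; c'=1/3, d'=25/2
row 2: denom=6−2·1/3=16/3; d'=(-87−2·25/2)/(16/3)=-21
row 3: denom=8−1·3/16=125/16; d'=(80−1·-21)/(125/16)=1616/125
back: M3=1616/125
back: M2=-21−3/16·1616/125=-2928/125
back: M1=25/2−1/3·-2928/125=5077/250
M: M0=0, M1=5077/250, M2=-2928/125, M3=1616/125, M4=0
seg 0: a=4, c=M0/2=0, d=(M1−M0)/(6·1)=5077/1500, b=Δ0−h0·(2M0+M1)/6=-17077/1500
seg 1: a=-4, c=M1/2=5077/500, d=(M2−M1)/(6·2)=-10933/3000, b=Δ1−h1·(2M1+M2)/6=-923/750
seg 2: a=5, c=M2/2=-1464/125, d=(M3−M2)/(6·1)=2272/375, b=Δ2−h2·(2M2+M3)/6=-326/75
seg 3: a=-5, c=M3/2=808/125, d=(M4−M3)/(6·3)=-808/1125, b=Δ3−h3·(2M3+M4)/6=-3598/375
t_q=19/4 → seg 3, τ=3/4; S=-5+-3598/375·τ+808/125·τ²+-808/1125·τ³=-8863/1000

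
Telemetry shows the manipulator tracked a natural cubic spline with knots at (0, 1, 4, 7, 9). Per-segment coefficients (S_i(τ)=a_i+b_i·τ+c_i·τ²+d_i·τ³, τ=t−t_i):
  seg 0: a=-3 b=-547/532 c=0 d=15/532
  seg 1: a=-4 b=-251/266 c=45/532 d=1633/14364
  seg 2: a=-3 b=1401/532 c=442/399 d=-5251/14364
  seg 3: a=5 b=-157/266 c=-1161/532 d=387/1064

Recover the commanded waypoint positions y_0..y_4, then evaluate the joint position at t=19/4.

y_0=-3 y_1=-4 y_2=-3 y_3=5 y_4=-2
S(19/4) = -18931/34048

y_0 = S_0(0) = a_0 = -3
y_1 = S_1(0) = a_1 = -4
y_2 = S_2(0) = a_2 = -3
y_3 = S_3(0) = a_3 = 5
y_4 = S_3(2) = -2
t_q=19/4 is in segment 2 (τ=3/4); S_2(τ)=-18931/34048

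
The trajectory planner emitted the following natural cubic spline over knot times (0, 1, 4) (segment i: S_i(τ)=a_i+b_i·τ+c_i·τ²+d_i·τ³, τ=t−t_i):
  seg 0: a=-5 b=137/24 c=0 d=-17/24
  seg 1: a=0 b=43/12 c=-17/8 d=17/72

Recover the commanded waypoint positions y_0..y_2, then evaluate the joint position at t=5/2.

y_0=-5 y_1=0 y_2=-2
S(5/2) = 89/64

y_0 = S_0(0) = a_0 = -5
y_1 = S_1(0) = a_1 = 0
y_2 = S_1(3) = -2
t_q=5/2 is in segment 1 (τ=3/2); S_1(τ)=89/64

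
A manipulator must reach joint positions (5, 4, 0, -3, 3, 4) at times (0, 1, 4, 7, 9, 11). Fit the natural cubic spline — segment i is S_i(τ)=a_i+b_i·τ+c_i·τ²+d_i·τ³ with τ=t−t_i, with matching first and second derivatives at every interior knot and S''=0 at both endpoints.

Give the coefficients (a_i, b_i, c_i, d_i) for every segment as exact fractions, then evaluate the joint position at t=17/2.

Δ: Δ0=-1, Δ1=-4/3, Δ2=-1, Δ3=3, Δ4=1/2
row 1: diag=8, rhs=-2; c'=3/8, d'=-1/4
row 2: denom=12−3·3/8=87/8; d'=(2−3·-1/4)/(87/8)=22/87
row 3: denom=10−3·8/29=266/29; d'=(24−3·22/87)/(266/29)=337/133
row 4: denom=8−2·29/133=1006/133; d'=(-15−2·337/133)/(1006/133)=-2669/1006
back: M4=-2669/1006
back: M3=337/133−29/133·-2669/1006=3131/1006
back: M2=22/87−8/29·3131/1006=-914/1509
back: M1=-1/4−3/8·-914/1509=-23/1006
M: M0=0, M1=-23/1006, M2=-914/1509, M3=3131/1006, M4=-2669/1006, M5=0
seg 0: a=5, c=M0/2=0, d=(M1−M0)/(6·1)=-23/6036, b=Δ0−h0·(2M0+M1)/6=-6013/6036
seg 1: a=4, c=M1/2=-23/2012, d=(M2−M1)/(6·3)=-1759/54324, b=Δ1−h1·(2M1+M2)/6=-3041/3018
seg 2: a=0, c=M2/2=-457/1509, d=(M3−M2)/(6·3)=11221/54324, b=Δ2−h2·(2M2+M3)/6=-11773/6036
seg 3: a=-3, c=M3/2=3131/2012, d=(M4−M3)/(6·2)=-725/1509, b=Δ3−h3·(2M3+M4)/6=5461/3018
seg 4: a=3, c=M4/2=-2669/2012, d=(M5−M4)/(6·2)=2669/12072, b=Δ4−h4·(2M4+M5)/6=6847/3018
t_q=17/2 → seg 3, τ=3/2; S=-3+5461/3018·τ+3131/2012·τ²+-725/1509·τ³=12829/8048

  seg 0: a=5 b=-6013/6036 c=0 d=-23/6036
  seg 1: a=4 b=-3041/3018 c=-23/2012 d=-1759/54324
  seg 2: a=0 b=-11773/6036 c=-457/1509 d=11221/54324
  seg 3: a=-3 b=5461/3018 c=3131/2012 d=-725/1509
  seg 4: a=3 b=6847/3018 c=-2669/2012 d=2669/12072
S(17/2) = 12829/8048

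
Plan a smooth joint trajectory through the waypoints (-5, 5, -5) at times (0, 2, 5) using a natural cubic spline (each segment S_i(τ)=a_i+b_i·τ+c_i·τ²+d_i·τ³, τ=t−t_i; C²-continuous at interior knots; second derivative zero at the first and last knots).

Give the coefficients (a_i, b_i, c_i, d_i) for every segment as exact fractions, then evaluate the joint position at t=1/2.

Δ: Δ0=5, Δ1=-10/3
row 1: diag=10, rhs=-50; c'=3/10, d'=-5
back: M1=-5
M: M0=0, M1=-5, M2=0
seg 0: a=-5, c=M0/2=0, d=(M1−M0)/(6·2)=-5/12, b=Δ0−h0·(2M0+M1)/6=20/3
seg 1: a=5, c=M1/2=-5/2, d=(M2−M1)/(6·3)=5/18, b=Δ1−h1·(2M1+M2)/6=5/3
t_q=1/2 → seg 0, τ=1/2; S=-5+20/3·τ+0·τ²+-5/12·τ³=-55/32

  seg 0: a=-5 b=20/3 c=0 d=-5/12
  seg 1: a=5 b=5/3 c=-5/2 d=5/18
S(1/2) = -55/32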